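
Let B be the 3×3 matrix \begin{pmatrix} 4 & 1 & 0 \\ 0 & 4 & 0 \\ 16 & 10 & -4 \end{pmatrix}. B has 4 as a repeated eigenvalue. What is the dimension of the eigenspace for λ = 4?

1

B − 4I = [[0, 1, 0], [0, 0, 0], [16, 10, -8]].
This matrix has rank 2, so its null space has dimension 3 − 2 = 1.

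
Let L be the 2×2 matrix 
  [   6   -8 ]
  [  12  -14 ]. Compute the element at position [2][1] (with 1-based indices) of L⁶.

-139776

Characteristic polynomial: s^2 + 8s + 12 = (s + 2)(s + 6), so the eigenvalues are -6, -2.
s=-2: eigenvector (1, 1).
s=-6: eigenvector (-2, -3).
P = [[1, -2], [1, -3]], D = diag(-2, -6), P⁻¹ = [[3, -2], [1, -1]].
L⁶ = P·diag(64, 46656)·P⁻¹ = [[-93120, 93184], [-139776, 139840]].
The requested entry is -139776.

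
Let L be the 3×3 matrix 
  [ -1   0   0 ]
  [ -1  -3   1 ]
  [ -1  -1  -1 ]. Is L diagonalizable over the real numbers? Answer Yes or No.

No

Characteristic polynomial: p(t) = t^3 + 5t^2 + 8t + 4 = (t + 1)(t + 2)^2.
t = -2 has algebraic multiplicity 2; rank(L + 2I) = 2, so geometric multiplicity = 1.
Geometric multiplicity < algebraic multiplicity, so L is not diagonalizable.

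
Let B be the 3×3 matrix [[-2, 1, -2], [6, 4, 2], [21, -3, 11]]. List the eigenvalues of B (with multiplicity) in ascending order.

4, 4, 5

Characteristic polynomial: p(t) = t^3 - 13t^2 + 56t - 80 = (t - 5)(t - 4)^2.
Roots (with multiplicity): 4, 4, 5.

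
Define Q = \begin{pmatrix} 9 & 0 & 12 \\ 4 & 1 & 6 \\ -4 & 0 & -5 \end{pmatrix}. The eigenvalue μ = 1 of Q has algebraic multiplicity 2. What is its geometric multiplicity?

2

Q − 1I = [[8, 0, 12], [4, 0, 6], [-4, 0, -6]].
This matrix has rank 1, so its null space has dimension 3 − 1 = 2.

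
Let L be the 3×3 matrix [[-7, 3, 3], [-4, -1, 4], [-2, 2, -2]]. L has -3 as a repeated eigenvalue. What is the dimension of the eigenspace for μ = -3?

1

L + 3I = [[-4, 3, 3], [-4, 2, 4], [-2, 2, 1]].
This matrix has rank 2, so its null space has dimension 3 − 2 = 1.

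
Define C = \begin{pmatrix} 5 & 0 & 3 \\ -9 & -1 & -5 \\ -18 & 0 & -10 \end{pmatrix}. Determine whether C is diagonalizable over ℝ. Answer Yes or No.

No

Characteristic polynomial: p(λ) = λ^3 + 6λ^2 + 9λ + 4 = (λ + 1)^2(λ + 4).
λ = -1 has algebraic multiplicity 2; rank(C + 1I) = 2, so geometric multiplicity = 1.
Geometric multiplicity < algebraic multiplicity, so C is not diagonalizable.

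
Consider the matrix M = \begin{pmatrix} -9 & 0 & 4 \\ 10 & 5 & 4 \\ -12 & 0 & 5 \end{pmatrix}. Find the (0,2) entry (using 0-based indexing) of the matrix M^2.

Characteristic polynomial: μ^3 - μ^2 - 17μ - 15 = (μ - 5)(μ + 1)(μ + 3), so the eigenvalues are -3, -1, 5.
μ=-1: eigenvector (1, -3, 2).
μ=-3: eigenvector (-2, 4, -3).
μ=5: eigenvector (0, 1, 0).
P = [[1, -2, 0], [-3, 4, 1], [2, -3, 0]], D = diag(-1, -3, 5), P⁻¹ = [[-3, 0, 2], [-2, 0, 1], [-1, 1, 2]].
M² = P·diag(1, 9, 25)·P⁻¹ = [[33, 0, -16], [-88, 25, 80], [48, 0, -23]].
The requested entry is -16.

-16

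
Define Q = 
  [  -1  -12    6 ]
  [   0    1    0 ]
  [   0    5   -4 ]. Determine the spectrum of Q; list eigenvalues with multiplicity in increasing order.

-4, -1, 1

Characteristic polynomial: p(λ) = λ^3 + 4λ^2 - λ - 4 = (λ - 1)(λ + 1)(λ + 4).
Roots (with multiplicity): -4, -1, 1.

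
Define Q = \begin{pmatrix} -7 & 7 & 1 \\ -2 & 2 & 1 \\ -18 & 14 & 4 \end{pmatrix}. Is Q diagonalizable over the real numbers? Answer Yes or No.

No

Characteristic polynomial: p(μ) = μ^3 + μ^2 - 16μ + 20 = (μ - 2)^2(μ + 5).
μ = 2 has algebraic multiplicity 2; rank(Q − 2I) = 2, so geometric multiplicity = 1.
Geometric multiplicity < algebraic multiplicity, so Q is not diagonalizable.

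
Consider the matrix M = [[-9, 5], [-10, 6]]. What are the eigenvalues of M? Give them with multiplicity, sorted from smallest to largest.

-4, 1

Characteristic polynomial: p(t) = t^2 + 3t - 4 = (t - 1)(t + 4).
Roots (with multiplicity): -4, 1.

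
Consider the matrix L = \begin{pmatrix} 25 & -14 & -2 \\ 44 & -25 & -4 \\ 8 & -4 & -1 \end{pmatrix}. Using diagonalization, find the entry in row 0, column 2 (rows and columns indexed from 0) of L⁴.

Characteristic polynomial: μ^3 + μ^2 - 9μ - 9 = (μ - 3)(μ + 1)(μ + 3), so the eigenvalues are -3, -1, 3.
μ=-3: eigenvector (1, 2, 0).
μ=3: eigenvector (-2, -3, -1).
μ=-1: eigenvector (-1, -2, 1).
P = [[1, -2, -1], [2, -3, -2], [0, -1, 1]], D = diag(-3, 3, -1), P⁻¹ = [[-5, 3, 1], [-2, 1, 0], [-2, 1, 1]].
L⁴ = P·diag(81, 81, 1)·P⁻¹ = [[-79, 80, 80], [-320, 241, 160], [160, -80, 1]].
The requested entry is 80.

80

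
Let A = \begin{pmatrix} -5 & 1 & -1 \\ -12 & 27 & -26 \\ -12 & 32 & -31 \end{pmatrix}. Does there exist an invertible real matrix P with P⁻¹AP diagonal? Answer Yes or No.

Characteristic polynomial: p(t) = t^3 + 9t^2 + 15t - 25 = (t - 1)(t + 5)^2.
t = -5 has algebraic multiplicity 2; rank(A + 5I) = 2, so geometric multiplicity = 1.
Geometric multiplicity < algebraic multiplicity, so A is not diagonalizable.

No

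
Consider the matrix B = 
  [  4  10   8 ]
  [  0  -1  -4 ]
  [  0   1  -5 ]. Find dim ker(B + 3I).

1

B + 3I = [[7, 10, 8], [0, 2, -4], [0, 1, -2]].
This matrix has rank 2, so its null space has dimension 3 − 2 = 1.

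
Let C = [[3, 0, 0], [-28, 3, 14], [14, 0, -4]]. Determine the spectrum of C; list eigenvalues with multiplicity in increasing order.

Characteristic polynomial: p(s) = s^3 - 2s^2 - 15s + 36 = (s - 3)^2(s + 4).
Roots (with multiplicity): -4, 3, 3.

-4, 3, 3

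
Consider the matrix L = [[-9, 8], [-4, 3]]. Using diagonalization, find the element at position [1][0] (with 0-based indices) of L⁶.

Characteristic polynomial: λ^2 + 6λ + 5 = (λ + 1)(λ + 5), so the eigenvalues are -5, -1.
λ=-5: eigenvector (2, 1).
λ=-1: eigenvector (1, 1).
P = [[2, 1], [1, 1]], D = diag(-5, -1), P⁻¹ = [[1, -1], [-1, 2]].
L⁶ = P·diag(15625, 1)·P⁻¹ = [[31249, -31248], [15624, -15623]].
The requested entry is 15624.

15624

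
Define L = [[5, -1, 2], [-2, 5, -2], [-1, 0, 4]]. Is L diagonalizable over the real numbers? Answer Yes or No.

Characteristic polynomial: p(λ) = λ^3 - 14λ^2 + 65λ - 100 = (λ - 5)^2(λ - 4).
λ = 5 has algebraic multiplicity 2; rank(L − 5I) = 2, so geometric multiplicity = 1.
Geometric multiplicity < algebraic multiplicity, so L is not diagonalizable.

No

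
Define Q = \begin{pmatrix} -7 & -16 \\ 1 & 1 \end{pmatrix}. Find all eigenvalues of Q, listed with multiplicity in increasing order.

Characteristic polynomial: p(λ) = λ^2 + 6λ + 9 = (λ + 3)^2.
Roots (with multiplicity): -3, -3.

-3, -3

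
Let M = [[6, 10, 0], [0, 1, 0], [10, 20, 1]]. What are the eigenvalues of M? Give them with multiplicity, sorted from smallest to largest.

1, 1, 6

Characteristic polynomial: p(r) = r^3 - 8r^2 + 13r - 6 = (r - 6)(r - 1)^2.
Roots (with multiplicity): 1, 1, 6.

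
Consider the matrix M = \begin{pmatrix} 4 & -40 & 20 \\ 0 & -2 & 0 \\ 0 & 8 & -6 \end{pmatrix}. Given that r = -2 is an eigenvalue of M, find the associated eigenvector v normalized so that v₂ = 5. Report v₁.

0

M + 2I = [[6, -40, 20], [0, 0, 0], [0, 8, -4]].
Solving (M + 2I)v = 0 gives the eigenspace spanned by (0, 5, 10).
With v₂ = 5, v = (0, 5, 10), so v₁ = 0.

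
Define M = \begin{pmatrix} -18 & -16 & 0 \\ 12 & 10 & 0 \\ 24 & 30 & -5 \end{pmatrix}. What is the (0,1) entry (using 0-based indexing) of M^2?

128

Characteristic polynomial: λ^3 + 13λ^2 + 52λ + 60 = (λ + 2)(λ + 5)(λ + 6), so the eigenvalues are -6, -5, -2.
λ=-6: eigenvector (4, -3, -6).
λ=-2: eigenvector (-1, 1, 2).
λ=-5: eigenvector (0, 0, 1).
P = [[4, -1, 0], [-3, 1, 0], [-6, 2, 1]], D = diag(-6, -2, -5), P⁻¹ = [[1, 1, 0], [3, 4, 0], [0, -2, 1]].
M² = P·diag(36, 4, 25)·P⁻¹ = [[132, 128, 0], [-96, -92, 0], [-192, -234, 25]].
The requested entry is 128.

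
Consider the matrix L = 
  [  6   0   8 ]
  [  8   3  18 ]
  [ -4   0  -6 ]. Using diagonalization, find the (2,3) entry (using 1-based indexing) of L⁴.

Characteristic polynomial: s^3 - 3s^2 - 4s + 12 = (s - 3)(s - 2)(s + 2), so the eigenvalues are -2, 2, 3.
s=2: eigenvector (2, 2, -1).
s=3: eigenvector (0, 1, 0).
s=-2: eigenvector (-1, -2, 1).
P = [[2, 0, -1], [2, 1, -2], [-1, 0, 1]], D = diag(2, 3, -2), P⁻¹ = [[1, 0, 1], [0, 1, 2], [1, 0, 2]].
L⁴ = P·diag(16, 81, 16)·P⁻¹ = [[16, 0, 0], [0, 81, 130], [0, 0, 16]].
The requested entry is 130.

130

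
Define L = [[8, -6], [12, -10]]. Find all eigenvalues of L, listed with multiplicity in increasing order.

-4, 2

Characteristic polynomial: p(r) = r^2 + 2r - 8 = (r - 2)(r + 4).
Roots (with multiplicity): -4, 2.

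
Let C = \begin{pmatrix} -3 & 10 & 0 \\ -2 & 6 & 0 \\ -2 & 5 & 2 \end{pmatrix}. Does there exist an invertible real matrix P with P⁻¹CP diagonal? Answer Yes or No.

Characteristic polynomial: p(t) = t^3 - 5t^2 + 8t - 4 = (t - 2)^2(t - 1).
t = 2 has algebraic multiplicity 2; rank(C − 2I) = 2, so geometric multiplicity = 1.
Geometric multiplicity < algebraic multiplicity, so C is not diagonalizable.

No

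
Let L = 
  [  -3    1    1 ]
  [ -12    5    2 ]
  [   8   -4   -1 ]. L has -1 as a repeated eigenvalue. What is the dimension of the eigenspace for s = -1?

L + 1I = [[-2, 1, 1], [-12, 6, 2], [8, -4, 0]].
This matrix has rank 2, so its null space has dimension 3 − 2 = 1.

1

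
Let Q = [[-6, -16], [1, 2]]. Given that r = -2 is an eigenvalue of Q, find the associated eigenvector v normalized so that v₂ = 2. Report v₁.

Q + 2I = [[-4, -16], [1, 4]].
Solving (Q + 2I)v = 0 gives the eigenspace spanned by (-8, 2).
With v₂ = 2, v = (-8, 2), so v₁ = -8.

-8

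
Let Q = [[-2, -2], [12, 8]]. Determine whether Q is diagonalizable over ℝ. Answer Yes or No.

Yes

Characteristic polynomial: p(s) = s^2 - 6s + 8 = (s - 4)(s - 2).
All 2 eigenvalues are distinct, so Q is diagonalizable.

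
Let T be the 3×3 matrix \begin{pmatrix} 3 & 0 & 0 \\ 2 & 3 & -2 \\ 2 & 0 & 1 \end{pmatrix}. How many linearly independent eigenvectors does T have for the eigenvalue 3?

2

T − 3I = [[0, 0, 0], [2, 0, -2], [2, 0, -2]].
This matrix has rank 1, so its null space has dimension 3 − 1 = 2.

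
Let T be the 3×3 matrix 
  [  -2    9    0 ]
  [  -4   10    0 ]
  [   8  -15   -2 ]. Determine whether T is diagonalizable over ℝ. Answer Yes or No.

Characteristic polynomial: p(μ) = μ^3 - 6μ^2 + 32 = (μ - 4)^2(μ + 2).
μ = 4 has algebraic multiplicity 2; rank(T − 4I) = 2, so geometric multiplicity = 1.
Geometric multiplicity < algebraic multiplicity, so T is not diagonalizable.

No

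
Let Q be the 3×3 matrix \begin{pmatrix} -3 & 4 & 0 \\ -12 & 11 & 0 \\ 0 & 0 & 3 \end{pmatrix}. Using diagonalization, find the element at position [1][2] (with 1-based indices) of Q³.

Characteristic polynomial: t^3 - 11t^2 + 39t - 45 = (t - 5)(t - 3)^2, so the eigenvalues are 3, 3, 5.
t=5: eigenvector (1, 2, 0).
t=3: eigenvector (0, 0, 1).
t=3: eigenvector (-2, -3, 0).
P = [[1, 0, -2], [2, 0, -3], [0, 1, 0]], D = diag(5, 3, 3), P⁻¹ = [[-3, 2, 0], [0, 0, 1], [-2, 1, 0]].
Q³ = P·diag(125, 27, 27)·P⁻¹ = [[-267, 196, 0], [-588, 419, 0], [0, 0, 27]].
The requested entry is 196.

196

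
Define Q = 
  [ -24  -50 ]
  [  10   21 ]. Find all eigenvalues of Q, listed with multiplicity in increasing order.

Characteristic polynomial: p(λ) = λ^2 + 3λ - 4 = (λ - 1)(λ + 4).
Roots (with multiplicity): -4, 1.

-4, 1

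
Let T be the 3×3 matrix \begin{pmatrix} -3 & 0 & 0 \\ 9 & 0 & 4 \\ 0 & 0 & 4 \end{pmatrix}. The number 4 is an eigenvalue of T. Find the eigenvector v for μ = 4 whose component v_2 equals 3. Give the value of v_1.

T − 4I = [[-7, 0, 0], [9, -4, 4], [0, 0, 0]].
Solving (T − 4I)v = 0 gives the eigenspace spanned by (0, 3, 3).
With v_2 = 3, v = (0, 3, 3), so v_1 = 0.

0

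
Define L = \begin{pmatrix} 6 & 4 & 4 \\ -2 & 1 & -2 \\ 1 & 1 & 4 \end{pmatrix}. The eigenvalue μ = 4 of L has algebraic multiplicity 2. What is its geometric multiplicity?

L − 4I = [[2, 4, 4], [-2, -3, -2], [1, 1, 0]].
This matrix has rank 2, so its null space has dimension 3 − 2 = 1.

1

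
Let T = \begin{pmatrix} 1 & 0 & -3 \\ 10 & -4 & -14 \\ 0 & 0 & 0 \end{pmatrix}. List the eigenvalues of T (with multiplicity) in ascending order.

Characteristic polynomial: p(μ) = μ^3 + 3μ^2 - 4μ = μ(μ - 1)(μ + 4).
Roots (with multiplicity): -4, 0, 1.

-4, 0, 1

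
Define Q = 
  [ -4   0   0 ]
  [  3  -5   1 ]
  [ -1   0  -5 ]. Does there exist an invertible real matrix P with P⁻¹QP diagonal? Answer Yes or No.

Characteristic polynomial: p(λ) = λ^3 + 14λ^2 + 65λ + 100 = (λ + 4)(λ + 5)^2.
λ = -5 has algebraic multiplicity 2; rank(Q + 5I) = 2, so geometric multiplicity = 1.
Geometric multiplicity < algebraic multiplicity, so Q is not diagonalizable.

No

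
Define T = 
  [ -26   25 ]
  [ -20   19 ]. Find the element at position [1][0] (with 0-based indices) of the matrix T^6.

186620

Characteristic polynomial: r^2 + 7r + 6 = (r + 1)(r + 6), so the eigenvalues are -6, -1.
r=-6: eigenvector (5, 4).
r=-1: eigenvector (-1, -1).
P = [[5, -1], [4, -1]], D = diag(-6, -1), P⁻¹ = [[1, -1], [4, -5]].
T⁶ = P·diag(46656, 1)·P⁻¹ = [[233276, -233275], [186620, -186619]].
The requested entry is 186620.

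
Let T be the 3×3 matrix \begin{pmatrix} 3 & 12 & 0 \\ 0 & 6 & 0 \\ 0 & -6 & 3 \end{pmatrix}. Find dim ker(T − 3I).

T − 3I = [[0, 12, 0], [0, 3, 0], [0, -6, 0]].
This matrix has rank 1, so its null space has dimension 3 − 1 = 2.

2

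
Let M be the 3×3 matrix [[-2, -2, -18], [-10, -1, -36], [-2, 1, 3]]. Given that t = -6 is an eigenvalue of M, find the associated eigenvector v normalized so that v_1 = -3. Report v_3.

M + 6I = [[4, -2, -18], [-10, 5, -36], [-2, 1, 9]].
Solving (M + 6I)v = 0 gives the eigenspace spanned by (-3, -6, 0).
With v_1 = -3, v = (-3, -6, 0), so v_3 = 0.

0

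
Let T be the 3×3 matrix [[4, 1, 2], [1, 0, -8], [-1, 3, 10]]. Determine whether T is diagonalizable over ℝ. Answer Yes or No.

No

Characteristic polynomial: p(μ) = μ^3 - 14μ^2 + 65μ - 100 = (μ - 5)^2(μ - 4).
μ = 5 has algebraic multiplicity 2; rank(T − 5I) = 2, so geometric multiplicity = 1.
Geometric multiplicity < algebraic multiplicity, so T is not diagonalizable.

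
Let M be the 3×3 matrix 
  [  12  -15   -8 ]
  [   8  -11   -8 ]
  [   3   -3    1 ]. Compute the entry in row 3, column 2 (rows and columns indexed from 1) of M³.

Characteristic polynomial: r^3 - 2r^2 - 11r + 12 = (r - 4)(r - 1)(r + 3), so the eigenvalues are -3, 1, 4.
r=-3: eigenvector (1, 1, 0).
r=4: eigenvector (1, 0, 1).
r=1: eigenvector (-2, -2, 1).
P = [[1, 1, -2], [1, 0, -2], [0, 1, 1]], D = diag(-3, 4, 1), P⁻¹ = [[-2, 3, 2], [1, -1, 0], [-1, 1, 1]].
M³ = P·diag(-27, 64, 1)·P⁻¹ = [[120, -147, -56], [56, -83, -56], [63, -63, 1]].
The requested entry is -63.

-63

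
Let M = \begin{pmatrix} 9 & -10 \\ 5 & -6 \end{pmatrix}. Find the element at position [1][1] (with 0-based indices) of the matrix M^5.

Characteristic polynomial: s^2 - 3s - 4 = (s - 4)(s + 1), so the eigenvalues are -1, 4.
s=-1: eigenvector (-1, -1).
s=4: eigenvector (2, 1).
P = [[-1, 2], [-1, 1]], D = diag(-1, 4), P⁻¹ = [[1, -2], [1, -1]].
M⁵ = P·diag(-1, 1024)·P⁻¹ = [[2049, -2050], [1025, -1026]].
The requested entry is -1026.

-1026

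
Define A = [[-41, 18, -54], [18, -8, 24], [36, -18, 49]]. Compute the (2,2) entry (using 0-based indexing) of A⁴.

-455

Characteristic polynomial: s^3 - 21s + 20 = (s - 4)(s - 1)(s + 5), so the eigenvalues are -5, 1, 4.
s=-5: eigenvector (5, -2, -4).
s=4: eigenvector (-2, 1, 2).
s=1: eigenvector (3, -2, -3).
P = [[5, -2, 3], [-2, 1, -2], [-4, 2, -3]], D = diag(-5, 4, 1), P⁻¹ = [[1, 0, 1], [2, -3, 4], [0, -2, 1]].
A⁴ = P·diag(625, 256, 1)·P⁻¹ = [[2101, 1530, 1080], [-738, -764, -228], [-1476, -1530, -455]].
The requested entry is -455.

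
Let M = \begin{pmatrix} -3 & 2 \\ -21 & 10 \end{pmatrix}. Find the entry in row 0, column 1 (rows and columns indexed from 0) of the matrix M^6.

6734

Characteristic polynomial: μ^2 - 7μ + 12 = (μ - 4)(μ - 3), so the eigenvalues are 3, 4.
μ=3: eigenvector (1, 3).
μ=4: eigenvector (2, 7).
P = [[1, 2], [3, 7]], D = diag(3, 4), P⁻¹ = [[7, -2], [-3, 1]].
M⁶ = P·diag(729, 4096)·P⁻¹ = [[-19473, 6734], [-70707, 24298]].
The requested entry is 6734.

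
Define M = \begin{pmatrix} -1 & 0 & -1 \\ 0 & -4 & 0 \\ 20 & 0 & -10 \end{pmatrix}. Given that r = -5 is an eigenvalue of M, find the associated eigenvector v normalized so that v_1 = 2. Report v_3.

8

M + 5I = [[4, 0, -1], [0, 1, 0], [20, 0, -5]].
Solving (M + 5I)v = 0 gives the eigenspace spanned by (2, 0, 8).
With v_1 = 2, v = (2, 0, 8), so v_3 = 8.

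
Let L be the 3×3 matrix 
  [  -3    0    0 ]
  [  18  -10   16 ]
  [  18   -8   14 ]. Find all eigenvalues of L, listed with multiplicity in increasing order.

-3, -2, 6

Characteristic polynomial: p(μ) = μ^3 - μ^2 - 24μ - 36 = (μ - 6)(μ + 2)(μ + 3).
Roots (with multiplicity): -3, -2, 6.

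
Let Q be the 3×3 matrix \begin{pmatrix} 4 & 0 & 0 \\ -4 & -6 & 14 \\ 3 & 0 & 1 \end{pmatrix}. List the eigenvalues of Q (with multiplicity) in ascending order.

-6, 1, 4

Characteristic polynomial: p(μ) = μ^3 + μ^2 - 26μ + 24 = (μ - 4)(μ - 1)(μ + 6).
Roots (with multiplicity): -6, 1, 4.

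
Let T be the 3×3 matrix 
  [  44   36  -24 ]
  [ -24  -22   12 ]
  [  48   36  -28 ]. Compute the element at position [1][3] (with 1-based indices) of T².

Characteristic polynomial: r^3 + 6r^2 - 32 = (r - 2)(r + 4)^2, so the eigenvalues are -4, -4, 2.
r=2: eigenvector (-2, 1, -2).
r=-4: eigenvector (1, 0, 2).
r=-4: eigenvector (3, -2, 3).
P = [[-2, 1, 3], [1, 0, -2], [-2, 2, 3]], D = diag(2, -4, -4), P⁻¹ = [[-4, -3, 2], [-1, 0, 1], [-2, -2, 1]].
T² = P·diag(4, 16, 16)·P⁻¹ = [[-80, -72, 48], [48, 52, -24], [-96, -72, 64]].
The requested entry is 48.

48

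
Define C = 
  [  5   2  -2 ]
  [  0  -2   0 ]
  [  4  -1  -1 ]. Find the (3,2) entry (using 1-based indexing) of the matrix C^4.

Characteristic polynomial: t^3 - 2t^2 - 5t + 6 = (t - 3)(t - 1)(t + 2), so the eigenvalues are -2, 1, 3.
t=-2: eigenvector (0, 1, 1).
t=1: eigenvector (1, 0, 2).
t=3: eigenvector (-1, 0, -1).
P = [[0, 1, -1], [1, 0, 0], [1, 2, -1]], D = diag(-2, 1, 3), P⁻¹ = [[0, 1, 0], [-1, -1, 1], [-2, -1, 1]].
C⁴ = P·diag(16, 1, 81)·P⁻¹ = [[161, 80, -80], [0, 16, 0], [160, 95, -79]].
The requested entry is 95.

95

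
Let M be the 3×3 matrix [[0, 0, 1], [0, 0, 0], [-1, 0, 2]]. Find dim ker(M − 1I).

1

M − 1I = [[-1, 0, 1], [0, -1, 0], [-1, 0, 1]].
This matrix has rank 2, so its null space has dimension 3 − 2 = 1.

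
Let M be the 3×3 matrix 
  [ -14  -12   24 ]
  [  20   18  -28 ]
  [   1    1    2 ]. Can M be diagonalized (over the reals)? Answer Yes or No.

No

Characteristic polynomial: p(λ) = λ^3 - 6λ^2 + 32 = (λ - 4)^2(λ + 2).
λ = 4 has algebraic multiplicity 2; rank(M − 4I) = 2, so geometric multiplicity = 1.
Geometric multiplicity < algebraic multiplicity, so M is not diagonalizable.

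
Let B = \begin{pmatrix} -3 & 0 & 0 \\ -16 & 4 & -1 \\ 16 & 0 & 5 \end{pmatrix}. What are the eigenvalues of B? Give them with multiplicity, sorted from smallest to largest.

Characteristic polynomial: p(s) = s^3 - 6s^2 - 7s + 60 = (s - 5)(s - 4)(s + 3).
Roots (with multiplicity): -3, 4, 5.

-3, 4, 5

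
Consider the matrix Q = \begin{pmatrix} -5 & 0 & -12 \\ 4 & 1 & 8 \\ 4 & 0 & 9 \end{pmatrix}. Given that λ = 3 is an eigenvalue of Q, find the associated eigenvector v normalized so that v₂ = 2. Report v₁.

-3

Q − 3I = [[-8, 0, -12], [4, -2, 8], [4, 0, 6]].
Solving (Q − 3I)v = 0 gives the eigenspace spanned by (-3, 2, 2).
With v₂ = 2, v = (-3, 2, 2), so v₁ = -3.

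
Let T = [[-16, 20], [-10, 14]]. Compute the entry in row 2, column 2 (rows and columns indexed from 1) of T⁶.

-38464

Characteristic polynomial: s^2 + 2s - 24 = (s - 4)(s + 6), so the eigenvalues are -6, 4.
s=4: eigenvector (1, 1).
s=-6: eigenvector (-2, -1).
P = [[1, -2], [1, -1]], D = diag(4, -6), P⁻¹ = [[-1, 2], [-1, 1]].
T⁶ = P·diag(4096, 46656)·P⁻¹ = [[89216, -85120], [42560, -38464]].
The requested entry is -38464.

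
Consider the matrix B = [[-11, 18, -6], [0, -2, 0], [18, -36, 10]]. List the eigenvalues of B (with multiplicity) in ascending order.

-2, -2, 1

Characteristic polynomial: p(t) = t^3 + 3t^2 - 4 = (t - 1)(t + 2)^2.
Roots (with multiplicity): -2, -2, 1.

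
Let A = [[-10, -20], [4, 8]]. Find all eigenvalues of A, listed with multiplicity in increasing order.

-2, 0

Characteristic polynomial: p(λ) = λ^2 + 2λ = λ(λ + 2).
Roots (with multiplicity): -2, 0.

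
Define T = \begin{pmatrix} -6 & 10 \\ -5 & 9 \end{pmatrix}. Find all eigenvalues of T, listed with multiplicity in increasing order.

Characteristic polynomial: p(s) = s^2 - 3s - 4 = (s - 4)(s + 1).
Roots (with multiplicity): -1, 4.

-1, 4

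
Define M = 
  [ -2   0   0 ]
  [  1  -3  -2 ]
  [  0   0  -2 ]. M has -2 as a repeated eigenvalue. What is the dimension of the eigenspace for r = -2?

2

M + 2I = [[0, 0, 0], [1, -1, -2], [0, 0, 0]].
This matrix has rank 1, so its null space has dimension 3 − 1 = 2.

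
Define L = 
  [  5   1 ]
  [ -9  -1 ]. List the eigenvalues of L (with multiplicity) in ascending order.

Characteristic polynomial: p(s) = s^2 - 4s + 4 = (s - 2)^2.
Roots (with multiplicity): 2, 2.

2, 2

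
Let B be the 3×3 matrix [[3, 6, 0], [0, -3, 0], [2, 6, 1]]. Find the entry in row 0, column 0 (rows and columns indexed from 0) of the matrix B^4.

Characteristic polynomial: μ^3 - μ^2 - 9μ + 9 = (μ - 3)(μ - 1)(μ + 3), so the eigenvalues are -3, 1, 3.
μ=3: eigenvector (1, 0, 1).
μ=-3: eigenvector (-1, 1, -1).
μ=1: eigenvector (0, 0, 1).
P = [[1, -1, 0], [0, 1, 0], [1, -1, 1]], D = diag(3, -3, 1), P⁻¹ = [[1, 1, 0], [0, 1, 0], [-1, 0, 1]].
B⁴ = P·diag(81, 81, 1)·P⁻¹ = [[81, 0, 0], [0, 81, 0], [80, 0, 1]].
The requested entry is 81.

81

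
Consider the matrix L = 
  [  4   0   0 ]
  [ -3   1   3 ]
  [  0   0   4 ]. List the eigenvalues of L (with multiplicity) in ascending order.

Characteristic polynomial: p(μ) = μ^3 - 9μ^2 + 24μ - 16 = (μ - 4)^2(μ - 1).
Roots (with multiplicity): 1, 4, 4.

1, 4, 4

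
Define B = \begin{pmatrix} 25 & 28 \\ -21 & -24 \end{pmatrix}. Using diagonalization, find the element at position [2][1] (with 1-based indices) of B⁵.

-3801

Characteristic polynomial: μ^2 - μ - 12 = (μ - 4)(μ + 3), so the eigenvalues are -3, 4.
μ=-3: eigenvector (-1, 1).
μ=4: eigenvector (4, -3).
P = [[-1, 4], [1, -3]], D = diag(-3, 4), P⁻¹ = [[3, 4], [1, 1]].
B⁵ = P·diag(-243, 1024)·P⁻¹ = [[4825, 5068], [-3801, -4044]].
The requested entry is -3801.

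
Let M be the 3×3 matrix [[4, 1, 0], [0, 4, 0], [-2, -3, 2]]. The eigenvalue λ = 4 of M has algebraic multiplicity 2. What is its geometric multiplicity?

M − 4I = [[0, 1, 0], [0, 0, 0], [-2, -3, -2]].
This matrix has rank 2, so its null space has dimension 3 − 2 = 1.

1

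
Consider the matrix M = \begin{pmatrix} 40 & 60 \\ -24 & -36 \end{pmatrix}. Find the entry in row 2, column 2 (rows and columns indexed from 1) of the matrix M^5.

-9216

Characteristic polynomial: λ^2 - 4λ = λ(λ - 4), so the eigenvalues are 0, 4.
λ=0: eigenvector (3, -2).
λ=4: eigenvector (5, -3).
P = [[3, 5], [-2, -3]], D = diag(0, 4), P⁻¹ = [[-3, -5], [2, 3]].
M⁵ = P·diag(0, 1024)·P⁻¹ = [[10240, 15360], [-6144, -9216]].
The requested entry is -9216.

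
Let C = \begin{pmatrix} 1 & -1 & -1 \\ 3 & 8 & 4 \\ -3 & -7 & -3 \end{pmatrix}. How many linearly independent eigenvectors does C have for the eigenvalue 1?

1

C − 1I = [[0, -1, -1], [3, 7, 4], [-3, -7, -4]].
This matrix has rank 2, so its null space has dimension 3 − 2 = 1.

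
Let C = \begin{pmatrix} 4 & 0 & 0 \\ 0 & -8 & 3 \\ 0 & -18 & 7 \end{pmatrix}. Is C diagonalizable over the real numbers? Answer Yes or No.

Yes

Characteristic polynomial: p(μ) = μ^3 - 3μ^2 - 6μ + 8 = (μ - 4)(μ - 1)(μ + 2).
All 3 eigenvalues are distinct, so C is diagonalizable.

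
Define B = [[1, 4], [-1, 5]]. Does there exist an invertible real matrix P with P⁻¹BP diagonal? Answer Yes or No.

No

Characteristic polynomial: p(r) = r^2 - 6r + 9 = (r - 3)^2.
r = 3 has algebraic multiplicity 2; rank(B − 3I) = 1, so geometric multiplicity = 1.
Geometric multiplicity < algebraic multiplicity, so B is not diagonalizable.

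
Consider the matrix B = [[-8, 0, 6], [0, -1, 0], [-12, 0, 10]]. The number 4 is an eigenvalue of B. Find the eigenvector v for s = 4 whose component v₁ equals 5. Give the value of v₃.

B − 4I = [[-12, 0, 6], [0, -5, 0], [-12, 0, 6]].
Solving (B − 4I)v = 0 gives the eigenspace spanned by (5, 0, 10).
With v₁ = 5, v = (5, 0, 10), so v₃ = 10.

10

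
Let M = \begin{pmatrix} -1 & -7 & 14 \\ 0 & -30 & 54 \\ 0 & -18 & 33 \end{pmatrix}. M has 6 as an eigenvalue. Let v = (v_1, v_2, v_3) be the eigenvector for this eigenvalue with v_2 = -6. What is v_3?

M − 6I = [[-7, -7, 14], [0, -36, 54], [0, -18, 27]].
Solving (M − 6I)v = 0 gives the eigenspace spanned by (-2, -6, -4).
With v_2 = -6, v = (-2, -6, -4), so v_3 = -4.

-4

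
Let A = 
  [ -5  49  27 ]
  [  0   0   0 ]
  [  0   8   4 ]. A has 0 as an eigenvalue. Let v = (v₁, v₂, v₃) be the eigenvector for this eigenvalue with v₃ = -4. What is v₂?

A = [[-5, 49, 27], [0, 0, 0], [0, 8, 4]].
Solving (A)v = 0 gives the eigenspace spanned by (-2, 2, -4).
With v₃ = -4, v = (-2, 2, -4), so v₂ = 2.

2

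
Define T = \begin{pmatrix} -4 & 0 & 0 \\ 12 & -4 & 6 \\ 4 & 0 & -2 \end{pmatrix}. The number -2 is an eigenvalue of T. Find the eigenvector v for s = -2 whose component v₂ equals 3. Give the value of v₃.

1

T + 2I = [[-2, 0, 0], [12, -2, 6], [4, 0, 0]].
Solving (T + 2I)v = 0 gives the eigenspace spanned by (0, 3, 1).
With v₂ = 3, v = (0, 3, 1), so v₃ = 1.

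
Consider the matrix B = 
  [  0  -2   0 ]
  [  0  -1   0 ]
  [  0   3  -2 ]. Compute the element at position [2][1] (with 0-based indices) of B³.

Characteristic polynomial: μ^3 + 3μ^2 + 2μ = μ(μ + 1)(μ + 2), so the eigenvalues are -2, -1, 0.
μ=0: eigenvector (1, 0, 0).
μ=-1: eigenvector (2, 1, 3).
μ=-2: eigenvector (0, 0, 1).
P = [[1, 2, 0], [0, 1, 0], [0, 3, 1]], D = diag(0, -1, -2), P⁻¹ = [[1, -2, 0], [0, 1, 0], [0, -3, 1]].
B³ = P·diag(0, -1, -8)·P⁻¹ = [[0, -2, 0], [0, -1, 0], [0, 21, -8]].
The requested entry is 21.

21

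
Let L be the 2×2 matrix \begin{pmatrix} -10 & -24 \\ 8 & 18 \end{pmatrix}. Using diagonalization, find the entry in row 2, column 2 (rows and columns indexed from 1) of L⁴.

5136

Characteristic polynomial: s^2 - 8s + 12 = (s - 6)(s - 2), so the eigenvalues are 2, 6.
s=6: eigenvector (-3, 2).
s=2: eigenvector (-2, 1).
P = [[-3, -2], [2, 1]], D = diag(6, 2), P⁻¹ = [[1, 2], [-2, -3]].
L⁴ = P·diag(1296, 16)·P⁻¹ = [[-3824, -7680], [2560, 5136]].
The requested entry is 5136.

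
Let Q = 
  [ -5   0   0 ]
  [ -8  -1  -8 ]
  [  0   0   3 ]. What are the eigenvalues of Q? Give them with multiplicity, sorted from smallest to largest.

Characteristic polynomial: p(r) = r^3 + 3r^2 - 13r - 15 = (r - 3)(r + 1)(r + 5).
Roots (with multiplicity): -5, -1, 3.

-5, -1, 3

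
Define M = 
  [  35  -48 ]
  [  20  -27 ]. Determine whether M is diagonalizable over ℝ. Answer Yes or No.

Characteristic polynomial: p(λ) = λ^2 - 8λ + 15 = (λ - 5)(λ - 3).
All 2 eigenvalues are distinct, so M is diagonalizable.

Yes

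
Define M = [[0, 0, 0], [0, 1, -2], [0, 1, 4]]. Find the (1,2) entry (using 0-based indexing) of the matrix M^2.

-10

Characteristic polynomial: s^3 - 5s^2 + 6s = s(s - 3)(s - 2), so the eigenvalues are 0, 2, 3.
s=0: eigenvector (1, 0, 0).
s=3: eigenvector (0, -1, 1).
s=2: eigenvector (0, -2, 1).
P = [[1, 0, 0], [0, -1, -2], [0, 1, 1]], D = diag(0, 3, 2), P⁻¹ = [[1, 0, 0], [0, 1, 2], [0, -1, -1]].
M² = P·diag(0, 9, 4)·P⁻¹ = [[0, 0, 0], [0, -1, -10], [0, 5, 14]].
The requested entry is -10.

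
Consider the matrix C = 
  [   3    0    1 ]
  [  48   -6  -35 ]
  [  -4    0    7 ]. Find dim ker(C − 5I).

C − 5I = [[-2, 0, 1], [48, -11, -35], [-4, 0, 2]].
This matrix has rank 2, so its null space has dimension 3 − 2 = 1.

1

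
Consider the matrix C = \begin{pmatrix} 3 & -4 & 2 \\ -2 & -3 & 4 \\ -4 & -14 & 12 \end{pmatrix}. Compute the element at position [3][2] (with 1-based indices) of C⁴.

-3614

Characteristic polynomial: r^3 - 12r^2 + 47r - 60 = (r - 5)(r - 4)(r - 3), so the eigenvalues are 3, 4, 5.
r=3: eigenvector (1, 1, 2).
r=5: eigenvector (0, -1, -2).
r=4: eigenvector (2, 0, 1).
P = [[1, 0, 2], [1, -1, 0], [2, -2, 1]], D = diag(3, 5, 4), P⁻¹ = [[1, 4, -2], [1, 3, -2], [0, -2, 1]].
C⁴ = P·diag(81, 625, 256)·P⁻¹ = [[81, -700, 350], [-544, -1551, 1088], [-1088, -3614, 2432]].
The requested entry is -3614.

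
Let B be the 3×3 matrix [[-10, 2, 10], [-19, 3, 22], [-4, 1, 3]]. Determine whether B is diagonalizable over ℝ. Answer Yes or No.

Characteristic polynomial: p(r) = r^3 + 4r^2 + 5r + 2 = (r + 1)^2(r + 2).
r = -1 has algebraic multiplicity 2; rank(B + 1I) = 2, so geometric multiplicity = 1.
Geometric multiplicity < algebraic multiplicity, so B is not diagonalizable.

No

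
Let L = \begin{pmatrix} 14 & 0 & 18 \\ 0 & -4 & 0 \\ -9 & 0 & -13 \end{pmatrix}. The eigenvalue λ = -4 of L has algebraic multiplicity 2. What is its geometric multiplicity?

L + 4I = [[18, 0, 18], [0, 0, 0], [-9, 0, -9]].
This matrix has rank 1, so its null space has dimension 3 − 1 = 2.

2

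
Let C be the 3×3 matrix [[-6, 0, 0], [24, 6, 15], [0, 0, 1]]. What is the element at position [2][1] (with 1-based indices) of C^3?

864

Characteristic polynomial: r^3 - r^2 - 36r + 36 = (r - 6)(r - 1)(r + 6), so the eigenvalues are -6, 1, 6.
r=-6: eigenvector (1, -2, 0).
r=6: eigenvector (0, 1, 0).
r=1: eigenvector (0, -3, 1).
P = [[1, 0, 0], [-2, 1, -3], [0, 0, 1]], D = diag(-6, 6, 1), P⁻¹ = [[1, 0, 0], [2, 1, 3], [0, 0, 1]].
C³ = P·diag(-216, 216, 1)·P⁻¹ = [[-216, 0, 0], [864, 216, 645], [0, 0, 1]].
The requested entry is 864.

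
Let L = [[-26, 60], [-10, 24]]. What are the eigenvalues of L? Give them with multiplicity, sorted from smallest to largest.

Characteristic polynomial: p(t) = t^2 + 2t - 24 = (t - 4)(t + 6).
Roots (with multiplicity): -6, 4.

-6, 4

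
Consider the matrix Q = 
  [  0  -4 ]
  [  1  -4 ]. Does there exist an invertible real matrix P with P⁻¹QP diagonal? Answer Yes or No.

Characteristic polynomial: p(s) = s^2 + 4s + 4 = (s + 2)^2.
s = -2 has algebraic multiplicity 2; rank(Q + 2I) = 1, so geometric multiplicity = 1.
Geometric multiplicity < algebraic multiplicity, so Q is not diagonalizable.

No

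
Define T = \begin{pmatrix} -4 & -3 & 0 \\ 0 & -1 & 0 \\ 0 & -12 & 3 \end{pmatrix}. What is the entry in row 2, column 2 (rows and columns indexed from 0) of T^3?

Characteristic polynomial: μ^3 + 2μ^2 - 11μ - 12 = (μ - 3)(μ + 1)(μ + 4), so the eigenvalues are -4, -1, 3.
μ=-4: eigenvector (1, 0, 0).
μ=-1: eigenvector (-1, 1, 3).
μ=3: eigenvector (0, 0, -1).
P = [[1, -1, 0], [0, 1, 0], [0, 3, -1]], D = diag(-4, -1, 3), P⁻¹ = [[1, 1, 0], [0, 1, 0], [0, 3, -1]].
T³ = P·diag(-64, -1, 27)·P⁻¹ = [[-64, -63, 0], [0, -1, 0], [0, -84, 27]].
The requested entry is 27.

27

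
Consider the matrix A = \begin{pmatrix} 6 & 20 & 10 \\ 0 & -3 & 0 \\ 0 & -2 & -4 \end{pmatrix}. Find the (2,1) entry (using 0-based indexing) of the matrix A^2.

Characteristic polynomial: r^3 + r^2 - 30r - 72 = (r - 6)(r + 3)(r + 4), so the eigenvalues are -4, -3, 6.
r=-3: eigenvector (0, 1, -2).
r=6: eigenvector (1, 0, 0).
r=-4: eigenvector (-1, 0, 1).
P = [[0, 1, -1], [1, 0, 0], [-2, 0, 1]], D = diag(-3, 6, -4), P⁻¹ = [[0, 1, 0], [1, 2, 1], [0, 2, 1]].
A² = P·diag(9, 36, 16)·P⁻¹ = [[36, 40, 20], [0, 9, 0], [0, 14, 16]].
The requested entry is 14.

14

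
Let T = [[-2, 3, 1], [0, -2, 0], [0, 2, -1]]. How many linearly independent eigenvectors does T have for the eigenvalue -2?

1

T + 2I = [[0, 3, 1], [0, 0, 0], [0, 2, 1]].
This matrix has rank 2, so its null space has dimension 3 − 2 = 1.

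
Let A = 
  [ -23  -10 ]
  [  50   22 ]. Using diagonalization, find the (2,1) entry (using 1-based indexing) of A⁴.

Characteristic polynomial: t^2 + t - 6 = (t - 2)(t + 3), so the eigenvalues are -3, 2.
t=-3: eigenvector (1, -2).
t=2: eigenvector (-2, 5).
P = [[1, -2], [-2, 5]], D = diag(-3, 2), P⁻¹ = [[5, 2], [2, 1]].
A⁴ = P·diag(81, 16)·P⁻¹ = [[341, 130], [-650, -244]].
The requested entry is -650.

-650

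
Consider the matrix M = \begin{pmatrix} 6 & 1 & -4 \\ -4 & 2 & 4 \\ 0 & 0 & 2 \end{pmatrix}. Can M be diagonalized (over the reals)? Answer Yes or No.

Characteristic polynomial: p(λ) = λ^3 - 10λ^2 + 32λ - 32 = (λ - 4)^2(λ - 2).
λ = 4 has algebraic multiplicity 2; rank(M − 4I) = 2, so geometric multiplicity = 1.
Geometric multiplicity < algebraic multiplicity, so M is not diagonalizable.

No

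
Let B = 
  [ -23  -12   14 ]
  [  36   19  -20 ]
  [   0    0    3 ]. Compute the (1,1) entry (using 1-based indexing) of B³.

-503

Characteristic polynomial: t^3 + t^2 - 17t + 15 = (t - 3)(t - 1)(t + 5), so the eigenvalues are -5, 1, 3.
t=1: eigenvector (1, -2, 0).
t=-5: eigenvector (2, -3, 0).
t=3: eigenvector (1, -1, 1).
P = [[1, 2, 1], [-2, -3, -1], [0, 0, 1]], D = diag(1, -5, 3), P⁻¹ = [[-3, -2, 1], [2, 1, -1], [0, 0, 1]].
B³ = P·diag(1, -125, 27)·P⁻¹ = [[-503, -252, 278], [756, 379, -404], [0, 0, 27]].
The requested entry is -503.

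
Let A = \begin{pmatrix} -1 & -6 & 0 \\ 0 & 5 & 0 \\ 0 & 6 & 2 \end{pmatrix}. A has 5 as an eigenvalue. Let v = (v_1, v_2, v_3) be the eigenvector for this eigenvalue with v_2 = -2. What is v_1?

2

A − 5I = [[-6, -6, 0], [0, 0, 0], [0, 6, -3]].
Solving (A − 5I)v = 0 gives the eigenspace spanned by (2, -2, -4).
With v_2 = -2, v = (2, -2, -4), so v_1 = 2.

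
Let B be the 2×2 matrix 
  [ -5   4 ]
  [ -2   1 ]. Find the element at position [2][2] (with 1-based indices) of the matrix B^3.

Characteristic polynomial: λ^2 + 4λ + 3 = (λ + 1)(λ + 3), so the eigenvalues are -3, -1.
λ=-3: eigenvector (2, 1).
λ=-1: eigenvector (1, 1).
P = [[2, 1], [1, 1]], D = diag(-3, -1), P⁻¹ = [[1, -1], [-1, 2]].
B³ = P·diag(-27, -1)·P⁻¹ = [[-53, 52], [-26, 25]].
The requested entry is 25.

25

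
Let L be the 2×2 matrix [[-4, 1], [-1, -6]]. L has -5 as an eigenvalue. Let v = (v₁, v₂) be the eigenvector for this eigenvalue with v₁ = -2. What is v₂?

L + 5I = [[1, 1], [-1, -1]].
Solving (L + 5I)v = 0 gives the eigenspace spanned by (-2, 2).
With v₁ = -2, v = (-2, 2), so v₂ = 2.

2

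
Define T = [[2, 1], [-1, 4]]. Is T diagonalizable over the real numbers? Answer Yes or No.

Characteristic polynomial: p(μ) = μ^2 - 6μ + 9 = (μ - 3)^2.
μ = 3 has algebraic multiplicity 2; rank(T − 3I) = 1, so geometric multiplicity = 1.
Geometric multiplicity < algebraic multiplicity, so T is not diagonalizable.

No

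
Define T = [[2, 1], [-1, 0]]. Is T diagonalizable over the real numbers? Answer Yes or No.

Characteristic polynomial: p(μ) = μ^2 - 2μ + 1 = (μ - 1)^2.
μ = 1 has algebraic multiplicity 2; rank(T − 1I) = 1, so geometric multiplicity = 1.
Geometric multiplicity < algebraic multiplicity, so T is not diagonalizable.

No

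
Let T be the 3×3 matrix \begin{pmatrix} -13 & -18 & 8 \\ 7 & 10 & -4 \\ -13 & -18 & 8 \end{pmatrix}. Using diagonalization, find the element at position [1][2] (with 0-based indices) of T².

-16

Characteristic polynomial: λ^3 - 5λ^2 + 4λ = λ(λ - 4)(λ - 1), so the eigenvalues are 0, 1, 4.
λ=1: eigenvector (3, -1, 3).
λ=4: eigenvector (-2, 1, -2).
λ=0: eigenvector (-2, 1, -1).
P = [[3, -2, -2], [-1, 1, 1], [3, -2, -1]], D = diag(1, 4, 0), P⁻¹ = [[1, 2, 0], [2, 3, -1], [-1, 0, 1]].
T² = P·diag(1, 16, 0)·P⁻¹ = [[-61, -90, 32], [31, 46, -16], [-61, -90, 32]].
The requested entry is -16.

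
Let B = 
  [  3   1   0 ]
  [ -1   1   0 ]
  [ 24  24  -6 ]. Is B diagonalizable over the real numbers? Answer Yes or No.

Characteristic polynomial: p(λ) = λ^3 + 2λ^2 - 20λ + 24 = (λ - 2)^2(λ + 6).
λ = 2 has algebraic multiplicity 2; rank(B − 2I) = 2, so geometric multiplicity = 1.
Geometric multiplicity < algebraic multiplicity, so B is not diagonalizable.

No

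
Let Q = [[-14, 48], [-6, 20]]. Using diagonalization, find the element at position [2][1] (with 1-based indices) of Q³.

-168

Characteristic polynomial: s^2 - 6s + 8 = (s - 4)(s - 2), so the eigenvalues are 2, 4.
s=4: eigenvector (-8, -3).
s=2: eigenvector (3, 1).
P = [[-8, 3], [-3, 1]], D = diag(4, 2), P⁻¹ = [[1, -3], [3, -8]].
Q³ = P·diag(64, 8)·P⁻¹ = [[-440, 1344], [-168, 512]].
The requested entry is -168.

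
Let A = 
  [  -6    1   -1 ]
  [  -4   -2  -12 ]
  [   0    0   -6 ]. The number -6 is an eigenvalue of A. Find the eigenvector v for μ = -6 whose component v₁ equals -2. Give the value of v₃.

1

A + 6I = [[0, 1, -1], [-4, 4, -12], [0, 0, 0]].
Solving (A + 6I)v = 0 gives the eigenspace spanned by (-2, 1, 1).
With v₁ = -2, v = (-2, 1, 1), so v₃ = 1.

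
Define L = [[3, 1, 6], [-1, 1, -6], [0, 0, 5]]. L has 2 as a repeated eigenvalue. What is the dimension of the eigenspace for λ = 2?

1

L − 2I = [[1, 1, 6], [-1, -1, -6], [0, 0, 3]].
This matrix has rank 2, so its null space has dimension 3 − 2 = 1.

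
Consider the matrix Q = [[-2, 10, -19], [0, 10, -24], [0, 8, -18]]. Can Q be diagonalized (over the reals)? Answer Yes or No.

Characteristic polynomial: p(μ) = μ^3 + 10μ^2 + 28μ + 24 = (μ + 2)^2(μ + 6).
μ = -2 has algebraic multiplicity 2; rank(Q + 2I) = 2, so geometric multiplicity = 1.
Geometric multiplicity < algebraic multiplicity, so Q is not diagonalizable.

No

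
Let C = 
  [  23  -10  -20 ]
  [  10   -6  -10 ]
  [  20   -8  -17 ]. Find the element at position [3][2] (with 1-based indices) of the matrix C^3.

Characteristic polynomial: t^3 - 7t - 6 = (t - 3)(t + 1)(t + 2), so the eigenvalues are -2, -1, 3.
t=-2: eigenvector (2, 5, 0).
t=3: eigenvector (1, 0, 1).
t=-1: eigenvector (0, -2, 1).
P = [[2, 1, 0], [5, 0, -2], [0, 1, 1]], D = diag(-2, 3, -1), P⁻¹ = [[-2, 1, 2], [5, -2, -4], [-5, 2, 5]].
C³ = P·diag(-8, 27, -1)·P⁻¹ = [[167, -70, -140], [70, -36, -70], [140, -56, -113]].
The requested entry is -56.

-56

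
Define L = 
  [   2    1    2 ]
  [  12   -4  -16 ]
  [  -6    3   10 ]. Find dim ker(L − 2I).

L − 2I = [[0, 1, 2], [12, -6, -16], [-6, 3, 8]].
This matrix has rank 2, so its null space has dimension 3 − 2 = 1.

1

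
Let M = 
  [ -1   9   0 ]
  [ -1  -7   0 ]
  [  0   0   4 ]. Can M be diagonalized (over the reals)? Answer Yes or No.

No

Characteristic polynomial: p(μ) = μ^3 + 4μ^2 - 16μ - 64 = (μ - 4)(μ + 4)^2.
μ = -4 has algebraic multiplicity 2; rank(M + 4I) = 2, so geometric multiplicity = 1.
Geometric multiplicity < algebraic multiplicity, so M is not diagonalizable.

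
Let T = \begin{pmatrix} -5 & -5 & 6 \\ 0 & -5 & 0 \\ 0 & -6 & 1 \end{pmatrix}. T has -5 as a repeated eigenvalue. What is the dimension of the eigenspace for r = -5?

1

T + 5I = [[0, -5, 6], [0, 0, 0], [0, -6, 6]].
This matrix has rank 2, so its null space has dimension 3 − 2 = 1.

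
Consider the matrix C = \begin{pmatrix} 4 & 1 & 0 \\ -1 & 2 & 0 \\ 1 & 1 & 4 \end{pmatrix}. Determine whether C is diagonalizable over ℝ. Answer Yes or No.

Characteristic polynomial: p(μ) = μ^3 - 10μ^2 + 33μ - 36 = (μ - 4)(μ - 3)^2.
μ = 3 has algebraic multiplicity 2; rank(C − 3I) = 2, so geometric multiplicity = 1.
Geometric multiplicity < algebraic multiplicity, so C is not diagonalizable.

No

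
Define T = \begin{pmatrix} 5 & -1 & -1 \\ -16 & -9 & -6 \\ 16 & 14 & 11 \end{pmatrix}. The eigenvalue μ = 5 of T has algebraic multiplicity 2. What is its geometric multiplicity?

T − 5I = [[0, -1, -1], [-16, -14, -6], [16, 14, 6]].
This matrix has rank 2, so its null space has dimension 3 − 2 = 1.

1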